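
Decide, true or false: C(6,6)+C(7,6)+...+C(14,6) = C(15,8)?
True

Reasoning: Hockey stick identity gives Σ = C(15,7) = 6,435; RHS C(15,8) = 6,435.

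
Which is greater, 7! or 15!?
15!

Reasoning: 7!=5,040, 15!=1,307,674,368,000. 15! > 7!.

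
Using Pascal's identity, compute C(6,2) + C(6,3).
C(6,2) + C(6,3) = C(7,3) = 35.
Final answer: 35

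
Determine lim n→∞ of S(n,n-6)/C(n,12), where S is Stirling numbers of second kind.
10395

The leading term of S(n,n-6) as a polynomial in n is (11)!!·C(n,12), so the ratio → (11)!! = 10395.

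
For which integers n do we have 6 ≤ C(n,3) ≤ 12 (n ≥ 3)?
5

Reasoning: C(4,3)=4; C(5,3)=10; C(6,3)=20. So valid n = 5.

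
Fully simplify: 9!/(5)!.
3,024

Reasoning: This equals 9×8×...×6 = 3,024.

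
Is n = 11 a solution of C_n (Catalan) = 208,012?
C_11 = C(22,11)/(11+1) = 705,432/12 = 58,786, which does not equal 208,012.

Answer: No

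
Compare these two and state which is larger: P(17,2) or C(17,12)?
C(17,12)

Working:
P(17,2)=272, C(17,12)=6,188.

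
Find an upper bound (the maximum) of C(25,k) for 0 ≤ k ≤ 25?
5,200,300

Explanation: Maximum at k = 12 or k = 13: C(25,12) = 5,200,300.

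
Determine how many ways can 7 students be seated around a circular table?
720

Solution: Circular arrangements: (7-1)! = 720.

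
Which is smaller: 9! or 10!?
9!=362,880, 10!=3,628,800. 10! > 9!.

Answer: 9!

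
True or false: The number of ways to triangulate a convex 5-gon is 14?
Triangulations of a convex 5-gon are counted by the Catalan number C_3: C_3 = C(6,3)/(3+1) = 20/4 = 5.

Answer: False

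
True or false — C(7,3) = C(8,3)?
LHS = C(7,3) = 35; RHS = C(8,3) = 56. 35 ≠ 56, so the statement does not hold.
Final answer: False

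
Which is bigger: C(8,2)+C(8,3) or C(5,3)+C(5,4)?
C(8,2)+C(8,3)

Reasoning: First=84, Second=15.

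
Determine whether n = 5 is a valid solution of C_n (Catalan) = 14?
No

Reasoning: C_5 = C(10,5)/(5+1) = 252/6 = 42, which does not equal 14.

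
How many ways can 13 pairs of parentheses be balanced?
742,900

Solution: Using the Catalan number formula: C_n = C(2n, n) / (n+1)
C_13 = C(26, 13) / (13+1)
     = 10400600 / 14
     = 742,900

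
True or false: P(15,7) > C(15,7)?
True

Reasoning: P(15,7) = 32,432,400 and C(15,7) = 6,435; P(n,r) = r! × C(n,r) so P > C whenever r ≥ 2.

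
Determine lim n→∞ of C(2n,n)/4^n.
0

Solution: C(2n,n) ~ 4^n/√(πn), so C(2n,n)/4^n ~ 1/√(πn) → 0.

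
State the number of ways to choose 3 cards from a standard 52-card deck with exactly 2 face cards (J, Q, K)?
12 face cards and 40 non-face cards: C(12,2) × C(40,1) = 66 × 40 = 2,640.
Final answer: 2,640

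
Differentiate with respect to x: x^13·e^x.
(13x^12 + x^13)e^x

Product rule: d/dx[x^13]·e^x + x^13·d/dx[e^x] = 13x^{12}e^x + x^13e^x.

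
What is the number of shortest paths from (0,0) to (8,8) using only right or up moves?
12,870

Reasoning: Choose 8 rights from 16 moves: C(16,8) = 12,870.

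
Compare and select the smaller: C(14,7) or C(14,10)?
C(14,10)

Reasoning: C(14,7)=3,432, C(14,10)=1,001.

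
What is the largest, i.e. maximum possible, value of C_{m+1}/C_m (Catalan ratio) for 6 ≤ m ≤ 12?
25/7
C_{m+1}/C_m = 2(2m+1)/(m+2), which increases with m. Maximum at m = 12: 2·25/14 = 25/7.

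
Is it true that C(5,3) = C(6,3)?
LHS = C(5,3) = 10; RHS = C(6,3) = 20. 10 ≠ 20, so the statement does not hold.

Answer: False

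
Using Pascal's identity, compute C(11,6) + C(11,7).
792

C(11,6) + C(11,7) = C(12,7) = 792.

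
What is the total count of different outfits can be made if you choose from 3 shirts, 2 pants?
By the multiplication principle: 3 × 2 = 6.

Answer: 6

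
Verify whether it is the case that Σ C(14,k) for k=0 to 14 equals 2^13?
False
Binomial theorem: Σ C(14,k) = (1+1)^14 = 2^14 = 16,384; RHS 2^13 = 8,192.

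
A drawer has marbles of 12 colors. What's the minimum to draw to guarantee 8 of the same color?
85

Reasoning: Worst case: 7 of each = 84. One more: 85.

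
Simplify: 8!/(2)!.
20,160

Explanation: This equals 8×7×...×3 = 20,160.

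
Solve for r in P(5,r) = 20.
P(5,r) = 5·4·…·(5−r+1), a product of r factors. Multiplying down from 5: 5 = 5; 5·4 = 20 ✓ (2 factors). So r = 2.
Final answer: 2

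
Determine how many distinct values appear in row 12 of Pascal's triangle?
7

Working:
Row 12 has entries C(12,0)..C(12,12); by symmetry C(12,k)=C(12,12-k), giving 7 distinct values.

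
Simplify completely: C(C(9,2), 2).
630

C(9,2) = 36, then C(36, 2) = 630.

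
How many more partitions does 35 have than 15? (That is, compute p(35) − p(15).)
Pentagonal recurrence p(n) = p(n−1) + p(n−2) − p(n−5) − p(n−7) + …: p(35) = p(34) + p(33) − p(30) − p(28) + p(23) + p(20) − p(13) − p(9) + p(0) = 12,310 + 10,143 − 5,604 − 3,718 + 1,255 + 627 − 101 − 30 + 1 = 14,883.
p(15) = p(14) + p(13) − p(10) − p(8) + p(3) + p(0) = 135 + 101 − 42 − 22 + 3 + 1 = 176.
Difference = 14,883 − 176 = 14,707.

Answer: 14,707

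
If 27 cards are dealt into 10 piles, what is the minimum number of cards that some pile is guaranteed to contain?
3

Solution: Pigeonhole: ⌈27/10⌉ = 3.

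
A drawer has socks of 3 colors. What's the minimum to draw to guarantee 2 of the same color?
Worst case: 1 of each = 3. One more: 4.

Answer: 4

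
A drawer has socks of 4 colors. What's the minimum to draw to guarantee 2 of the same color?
5

Working:
Worst case: 1 of each = 4. One more: 5.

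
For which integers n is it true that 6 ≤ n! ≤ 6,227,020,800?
3, 4, 5, 6, 7, 8, 9, 10, 11, 12, 13

Solution: n! is strictly increasing; 3! = 6 and 13! = 6,227,020,800, so valid n = 3, 4, 5, 6, 7, 8, 9, 10, 11, 12, 13.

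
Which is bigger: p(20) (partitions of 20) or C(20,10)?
C(20,10)

Solution: Pentagonal recurrence p(n) = p(n−1) + p(n−2) − p(n−5) − p(n−7) + …: p(20) = p(19) + p(18) − p(15) − p(13) + p(8) + p(5) = 490 + 385 − 176 − 101 + 22 + 7 = 627; C(20,10) = 184,756.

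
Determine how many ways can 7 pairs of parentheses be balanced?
429

Using the Catalan number formula: C_n = C(2n, n) / (n+1)
C_7 = C(14, 7) / (7+1)
     = 3432 / 8
     = 429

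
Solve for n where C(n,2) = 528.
C(n,2) = n(n−1)/2! is increasing in n, and n(n−1) = 2!·528 = 1,056 ≈ (n−0.5)^2 gives n ≈ 33.0. Check: C(31,2) = 465, C(32,2) = 496, C(33,2) = 528 ✓. So n = 33.
Final answer: 33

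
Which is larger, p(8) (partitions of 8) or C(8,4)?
Pentagonal recurrence p(n) = p(n−1) + p(n−2) − p(n−5) − p(n−7) + …: p(8) = p(7) + p(6) − p(3) − p(1) = 15 + 11 − 3 − 1 = 22; C(8,4) = 70.
Final answer: C(8,4)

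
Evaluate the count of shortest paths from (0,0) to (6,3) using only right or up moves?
Choose 6 rights from 9 moves: C(9,6) = 84.

Answer: 84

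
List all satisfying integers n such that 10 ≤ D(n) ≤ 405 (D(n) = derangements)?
5, 6

Solution: Using D(n) = (n−1)[D(n−1) + D(n−2)] with D(1)=0, D(2)=1: D(4)=9; D(5)=44; D(6)=265; D(7)=1,854. So valid n = 5, 6.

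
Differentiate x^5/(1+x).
Quotient rule: [5x^{4}(1+x) - x^5]/(1+x)².

Answer: (5x^4(1+x) - x^5)/(1+x)²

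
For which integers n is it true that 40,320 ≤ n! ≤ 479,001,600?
8, 9, 10, 11, 12
n! is strictly increasing; 8! = 40,320 and 12! = 479,001,600, so valid n = 8, 9, 10, 11, 12.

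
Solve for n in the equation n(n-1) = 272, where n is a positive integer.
n² − n − 272 = 0, so n = (1 ± √(1 + 4·272))/2 = (1 ± √1,089)/2 = (1 ± 33)/2, i.e. n = 17 or n = -16. Taking the positive root, n = 17 (check: 17×16 = 272).
Final answer: 17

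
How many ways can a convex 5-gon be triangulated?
5

Solution: Using the Catalan number formula: C_n = C(2n, n) / (n+1)
C_3 = C(6, 3) / (3+1)
     = 20 / 4
     = 5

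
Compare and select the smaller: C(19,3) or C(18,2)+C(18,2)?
C(18,2)+C(18,2)

Reasoning: C(19,3)=969; C(18,2)+C(18,2)=153+153=306.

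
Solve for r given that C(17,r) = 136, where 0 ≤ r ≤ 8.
2

C(17,r) is increasing for 0 ≤ r ≤ 8. Stepping up (C(17,r+1) = C(17,r)·(17−r)/(r+1)): C(17,1) = 17, C(17,2) = 136 ✓. So r = 2.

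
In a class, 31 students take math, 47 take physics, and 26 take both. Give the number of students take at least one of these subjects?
52

|A∪B| = |A|+|B|-|A∩B| = 31+47-26 = 52.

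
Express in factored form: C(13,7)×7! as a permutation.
P(13,7)

Reasoning: C(13,7)×7! = [13!/(7!(6)!)]×7! = 13!/(6)! = P(13,7) = 8,648,640.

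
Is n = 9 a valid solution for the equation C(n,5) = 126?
Yes

C(9,5) = 9·8·7·6·5/5! = 15,120/120 = 126, which equals 126.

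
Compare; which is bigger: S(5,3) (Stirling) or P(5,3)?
S(5,3) = 3·S(4,3) + S(4,2) = 3·6 + 7 = 25; P(5,3) = 60.
Final answer: P(5,3)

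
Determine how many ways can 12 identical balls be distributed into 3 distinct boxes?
91

Reasoning: C(12+3-1, 3-1) = C(14, 2) = 91.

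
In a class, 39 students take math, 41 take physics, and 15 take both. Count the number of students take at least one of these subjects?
65

Explanation: |A∪B| = |A|+|B|-|A∩B| = 39+41-15 = 65.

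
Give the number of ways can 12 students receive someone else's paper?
176,214,841

Explanation: Using D(n) = (n-1)[D(n-1) + D(n-2)]:
D(12) = (12-1) × [D(11) + D(10)]
      = 11 × [14684570 + 1334961]
      = 11 × 16019531
      = 176,214,841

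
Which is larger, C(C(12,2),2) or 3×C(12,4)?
C(C(12,2),2)=2,145, 3×C(12,4)=1,485.
Final answer: C(C(12,2),2)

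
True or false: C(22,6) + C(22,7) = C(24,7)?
False

Working:
Pascal's identity gives C(23,7) = 245,157, whereas C(24,7) = 346,104.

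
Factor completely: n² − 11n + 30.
(n − 5)(n − 6)

Seek roots whose sum is 11 and product is 30: (5, 6). So n² − 11n + 30 = (n − 5)(n − 6).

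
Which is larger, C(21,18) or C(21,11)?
C(21,11)

Reasoning: C(21,18)=1,330, C(21,11)=352,716.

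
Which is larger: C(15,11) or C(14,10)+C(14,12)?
C(15,11)

Solution: C(15,11)=1,365; C(14,10)+C(14,12)=1,001+91=1,092.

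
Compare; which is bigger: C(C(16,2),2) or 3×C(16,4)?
C(C(16,2),2)

Explanation: C(C(16,2),2)=7,140, 3×C(16,4)=5,460.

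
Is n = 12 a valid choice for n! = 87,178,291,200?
No

Explanation: 12! = 12·11! = 12·39,916,800 = 479,001,600, which does not equal 87,178,291,200.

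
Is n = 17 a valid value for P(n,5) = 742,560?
Yes

Explanation: P(17,5) = 17·16·15·14·13 = 742,560, which equals 742,560.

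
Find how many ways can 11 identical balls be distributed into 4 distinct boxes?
364

Explanation: C(11+4-1, 4-1) = C(14, 3) = 364.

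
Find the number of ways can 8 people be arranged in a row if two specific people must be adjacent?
10,080

Explanation: Treat pair as unit: (8-1)! arrangements × 2 internal orders = 10,080.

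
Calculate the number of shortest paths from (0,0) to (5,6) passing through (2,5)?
84
To (2,5): C(7,2)=21. From there: C(4,3)=4. Total: 84.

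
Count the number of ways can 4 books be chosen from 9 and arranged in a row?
3,024

Solution: P(9,4) = 9!/(9-4)! = 3,024.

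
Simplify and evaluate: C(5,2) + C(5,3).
By Pascal's identity: C(6,3) = 20.

Answer: 20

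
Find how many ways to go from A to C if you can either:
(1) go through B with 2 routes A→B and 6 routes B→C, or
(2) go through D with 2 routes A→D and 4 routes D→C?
Route via B: 2×6=12. Route via D: 2×4=8. Total: 20.

Answer: 20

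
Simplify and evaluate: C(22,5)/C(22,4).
18/5

Solution: C(n,k+1)/C(n,k) = (n−k)/(k+1). Here (22−4)/(4+1) = 18/5 = 18/5.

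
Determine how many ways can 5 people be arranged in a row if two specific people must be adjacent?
Treat pair as unit: (5-1)! arrangements × 2 internal orders = 48.
Final answer: 48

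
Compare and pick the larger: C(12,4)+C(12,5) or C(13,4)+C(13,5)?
C(13,4)+C(13,5)

Explanation: First=1,287, Second=2,002.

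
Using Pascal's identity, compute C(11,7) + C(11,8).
495

Reasoning: C(11,7) + C(11,8) = C(12,8) = 495.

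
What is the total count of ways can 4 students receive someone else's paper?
Using D(n) = (n-1)[D(n-1) + D(n-2)]:
D(4) = (4-1) × [D(3) + D(2)]
      = 3 × [2 + 1]
      = 3 × 3
      = 9
Final answer: 9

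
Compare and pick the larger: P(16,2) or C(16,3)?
C(16,3)

Explanation: P(16,2)=240, C(16,3)=560.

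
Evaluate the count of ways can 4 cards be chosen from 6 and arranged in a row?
360

Explanation: P(6,4) = 6!/(6-4)! = 360.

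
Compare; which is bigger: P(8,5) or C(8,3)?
P(8,5)

Explanation: P(8,5)=6,720, C(8,3)=56.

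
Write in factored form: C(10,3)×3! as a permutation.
P(10,3)

C(10,3)×3! = [10!/(3!(7)!)]×3! = 10!/(7)! = P(10,3) = 720.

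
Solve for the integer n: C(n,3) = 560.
16

Solution: C(n,3) = n(n−1)(n−2)/3! is increasing in n, and n(n−1)(n−2) = 3!·560 = 3,360 ≈ (n−1)^3 gives n ≈ 16.0. Check: C(14,3) = 364, C(15,3) = 455, C(16,3) = 560 ✓. So n = 16.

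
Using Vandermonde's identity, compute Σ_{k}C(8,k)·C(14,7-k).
170,544

Working:
= C(8+14,7) = C(22,7) = 170,544.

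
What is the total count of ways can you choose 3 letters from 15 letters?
455

Solution: C(15,3) = 15! / (3! × (15-3)!)
         = 15! / (3! × 12!)
         = 455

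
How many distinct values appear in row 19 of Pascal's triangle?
10

Working:
Row 19 has entries C(19,0)..C(19,19); by symmetry C(19,k)=C(19,19-k), giving 10 distinct values.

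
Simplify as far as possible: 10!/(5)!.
30,240

Working:
This equals 10×9×...×6 = 30,240.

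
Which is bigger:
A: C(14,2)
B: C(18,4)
A=C(14,2)=91, B=C(18,4)=3,060.

Answer: B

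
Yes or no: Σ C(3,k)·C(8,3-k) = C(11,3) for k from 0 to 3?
Yes

Reasoning: Vandermonde's identity gives C(11,3) = 165; RHS C(11,3) = 165.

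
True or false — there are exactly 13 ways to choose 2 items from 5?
False
C(5,2) = 10 ≠ 13.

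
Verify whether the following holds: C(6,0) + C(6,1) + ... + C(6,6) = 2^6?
True

Reasoning: Binomial theorem with x = y = 1: Σ C(6,i) = (1+1)^6 = 2^6 = 64. The statement holds.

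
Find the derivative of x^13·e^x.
(13x^12 + x^13)e^x

Reasoning: Product rule: d/dx[x^13]·e^x + x^13·d/dx[e^x] = 13x^{12}e^x + x^13e^x.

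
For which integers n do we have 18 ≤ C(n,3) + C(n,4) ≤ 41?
6

Solution: C(5,3)+C(5,4)=15; C(6,3)+C(6,4)=35; C(7,3)+C(7,4)=70. So valid n = 6.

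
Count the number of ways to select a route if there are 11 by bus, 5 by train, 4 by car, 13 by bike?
By the addition principle: 11 + 5 + 4 + 13 = 33.
Final answer: 33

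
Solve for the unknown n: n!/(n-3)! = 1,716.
13

n!/(n-3)! = n×(n-1)×(n-2), a product of 3 consecutive integers ≈ (n−1)^3. 1,716^(1/3) + 1 ≈ 13.0; check n = 13: 13×12×11 = 1,716 ✓. So n = 13.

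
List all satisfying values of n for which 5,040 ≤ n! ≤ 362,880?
7, 8, 9

Reasoning: n! is strictly increasing; 7! = 5,040 and 9! = 362,880, so valid n = 7, 8, 9.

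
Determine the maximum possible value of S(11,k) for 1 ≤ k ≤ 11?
Row S(11,k) for k = 1..11 (via S(n,k) = k·S(n−1,k) + S(n−1,k−1)): 1, 1,023, 28,501, 145,750, 246,730, 179,487, 63,987, 11,880, 1,155, 55, 1. The row is unimodal; maximum at k = 5: 246,730.
Final answer: 246,730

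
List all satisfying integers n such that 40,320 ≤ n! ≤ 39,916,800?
8, 9, 10, 11

Reasoning: n! is strictly increasing; 8! = 40,320 and 11! = 39,916,800, so valid n = 8, 9, 10, 11.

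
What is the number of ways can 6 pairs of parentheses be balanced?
Using the Catalan number formula: C_n = C(2n, n) / (n+1)
C_6 = C(12, 6) / (6+1)
     = 924 / 7
     = 132

Answer: 132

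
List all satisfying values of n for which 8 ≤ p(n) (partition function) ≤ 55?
6, 7, 8, 9, 10

Solution: Tabulating p(n) via p(n) = p(n−1) + p(n−2) − p(n−5) − p(n−7) + …: p(5)=7; p(6)=11; p(7)=15; p(8)=22; p(9)=30; p(10)=42; p(11)=56. So valid n = 6, 7, 8, 9, 10.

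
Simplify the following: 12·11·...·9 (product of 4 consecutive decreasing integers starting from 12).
This is P(12,4) = 12!/(8)! = 11,880.
Final answer: 11,880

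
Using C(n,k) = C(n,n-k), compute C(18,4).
C(18,4) = C(18,14) = 3,060.

Answer: 3,060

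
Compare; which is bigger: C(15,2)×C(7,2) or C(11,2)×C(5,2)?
C(15,2)×C(7,2)

Reasoning: C(15,2)×C(7,2)=2,205, C(11,2)×C(5,2)=550.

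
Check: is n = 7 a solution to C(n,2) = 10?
No
C(7,2) = 7·6/2! = 42/2 = 21, which does not equal 10.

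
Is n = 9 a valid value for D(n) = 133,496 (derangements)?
Yes

Reasoning: D(9) = (9-1)·[D(8) + D(7)] = 8·[14,833 + 1,854] = 133,496, which equals 133,496.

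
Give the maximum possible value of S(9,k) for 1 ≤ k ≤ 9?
Row S(9,k) for k = 1..9 (via S(n,k) = k·S(n−1,k) + S(n−1,k−1)): 1, 255, 3,025, 7,770, 6,951, 2,646, 462, 36, 1. The row is unimodal; maximum at k = 4: 7,770.

Answer: 7,770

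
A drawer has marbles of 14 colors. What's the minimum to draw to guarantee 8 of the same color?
99

Reasoning: Worst case: 7 of each = 98. One more: 99.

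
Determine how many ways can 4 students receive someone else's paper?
9

Using D(n) = (n-1)[D(n-1) + D(n-2)]:
D(4) = (4-1) × [D(3) + D(2)]
      = 3 × [2 + 1]
      = 3 × 3
      = 9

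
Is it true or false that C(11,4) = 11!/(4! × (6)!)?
False

Reasoning: The correct denominator is 4!×7!, giving C(11,4) = 330; the stated RHS is 11!/(4!×6!) = 2,310 ≠ 330, so the statement does not hold.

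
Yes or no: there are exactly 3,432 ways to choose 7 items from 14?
Yes

Working:
C(14,7) = 3,432.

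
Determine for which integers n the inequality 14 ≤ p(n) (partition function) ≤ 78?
7, 8, 9, 10, 11, 12
Tabulating p(n) via p(n) = p(n−1) + p(n−2) − p(n−5) − p(n−7) + …: p(6)=11; p(7)=15; p(8)=22; p(9)=30; p(10)=42; p(11)=56; p(12)=77; p(13)=101. So valid n = 7, 8, 9, 10, 11, 12.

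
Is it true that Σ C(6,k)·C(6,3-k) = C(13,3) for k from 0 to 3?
False

Solution: Vandermonde's identity gives C(12,3) = 220; RHS C(13,3) = 286.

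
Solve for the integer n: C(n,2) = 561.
C(n,2) = n(n−1)/2! is increasing in n, and n(n−1) = 2!·561 = 1,122 ≈ (n−0.5)^2 gives n ≈ 34.0. Check: C(32,2) = 496, C(33,2) = 528, C(34,2) = 561 ✓. So n = 34.
Final answer: 34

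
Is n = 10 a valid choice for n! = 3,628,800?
Yes

Explanation: 10! = 10·9! = 10·362,880 = 3,628,800, which equals 3,628,800.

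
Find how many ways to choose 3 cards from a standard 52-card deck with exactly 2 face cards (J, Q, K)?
2,640

Explanation: 12 face cards and 40 non-face cards: C(12,2) × C(40,1) = 66 × 40 = 2,640.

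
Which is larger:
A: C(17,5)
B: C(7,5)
A=C(17,5)=6,188, B=C(7,5)=21.
Final answer: A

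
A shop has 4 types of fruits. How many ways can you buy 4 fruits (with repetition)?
35

Working:
Stars and bars: C(4+4-1, 4) = C(7, 4) = 35.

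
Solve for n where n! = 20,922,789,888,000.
16
n! is strictly increasing. 14! = 87,178,291,200, 15! = 1,307,674,368,000, 16! = 20,922,789,888,000 ✓. So n = 16.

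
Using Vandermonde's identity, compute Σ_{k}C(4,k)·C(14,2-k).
153

Working:
= C(4+14,2) = C(18,2) = 153.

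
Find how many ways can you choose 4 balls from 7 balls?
35

Solution: C(7,4) = 7! / (4! × (7-4)!)
         = 7! / (4! × 3!)
         = 35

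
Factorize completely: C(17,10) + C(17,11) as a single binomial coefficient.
C(18,11)

Solution: By Pascal's identity: C(17,10) + C(17,11) = C(18,11) = 31,824.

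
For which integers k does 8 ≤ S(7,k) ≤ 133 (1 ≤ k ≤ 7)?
S(7,1)=1; S(7,2)=63; S(7,3)=301; S(7,4)=350; S(7,5)=140; S(7,6)=21; S(7,7)=1. So valid k = 2, 6.

Answer: 2, 6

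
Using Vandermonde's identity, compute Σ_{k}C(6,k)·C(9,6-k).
5,005
= C(6+9,6) = C(15,6) = 5,005.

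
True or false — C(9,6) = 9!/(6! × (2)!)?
False
The correct denominator is 6!×3!, giving C(9,6) = 84; the stated RHS is 9!/(6!×2!) = 252 ≠ 84, so the statement does not hold.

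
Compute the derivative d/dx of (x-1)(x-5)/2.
d/dx[(x-1)(x-5)] = (x-5) + (x-1) = 2x - 6. Dividing by 2 gives (2x - 6)/2.
Final answer: (2x - 6)/2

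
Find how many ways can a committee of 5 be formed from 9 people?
126
C(9,5) = 9! / (5! × (9-5)!)
         = 9! / (5! × 4!)
         = 126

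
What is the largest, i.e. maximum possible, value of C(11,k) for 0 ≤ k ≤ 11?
462

Working:
Maximum at k = 5 or k = 6: C(11,5) = 462.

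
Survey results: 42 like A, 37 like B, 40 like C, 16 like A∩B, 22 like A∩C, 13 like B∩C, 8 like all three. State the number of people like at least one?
76

|A∪B∪C| = 42+37+40-16-22-13+8 = 76.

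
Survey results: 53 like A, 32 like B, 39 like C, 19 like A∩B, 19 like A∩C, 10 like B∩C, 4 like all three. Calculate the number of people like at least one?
|A∪B∪C| = 53+32+39-19-19-10+4 = 80.

Answer: 80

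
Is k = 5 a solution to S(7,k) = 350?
No

Explanation: S(7,5) = 5·S(6,5) + S(6,4) = 5·15 + 65 = 140, which does not equal 350.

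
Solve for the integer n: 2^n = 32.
5

Working:
2^5 = 32, so n = 5.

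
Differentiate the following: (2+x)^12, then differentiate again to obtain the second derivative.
132(2+x)^10

Explanation: First derivative: 12(2+x)^{11}. Second derivative: 12·11·(2+x)^{10} = 132(2+x)^{10}.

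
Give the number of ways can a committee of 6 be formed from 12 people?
924

Explanation: C(12,6) = 12! / (6! × (12-6)!)
         = 12! / (6! × 6!)
         = 924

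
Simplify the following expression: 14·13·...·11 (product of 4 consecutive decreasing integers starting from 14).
This is P(14,4) = 14!/(10)! = 24,024.

Answer: 24,024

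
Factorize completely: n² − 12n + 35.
(n − 5)(n − 7)

Reasoning: Seek roots whose sum is 12 and product is 35: (5, 7). So n² − 12n + 35 = (n − 5)(n − 7).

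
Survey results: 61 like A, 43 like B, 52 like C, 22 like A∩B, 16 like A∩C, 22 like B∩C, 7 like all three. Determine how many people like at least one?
103

Reasoning: |A∪B∪C| = 61+43+52-22-16-22+7 = 103.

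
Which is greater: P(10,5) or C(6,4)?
P(10,5)=30,240, C(6,4)=15.
Final answer: P(10,5)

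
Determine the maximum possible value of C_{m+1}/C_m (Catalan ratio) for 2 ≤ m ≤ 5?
22/7

Working:
C_{m+1}/C_m = 2(2m+1)/(m+2), which increases with m. Maximum at m = 5: 2·11/7 = 22/7.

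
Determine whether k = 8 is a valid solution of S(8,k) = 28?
No

Reasoning: S(8,8) = 8·S(7,8) + S(7,7) = 8·0 + 1 = 1, which does not equal 28.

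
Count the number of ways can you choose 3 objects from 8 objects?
C(8,3) = 8! / (3! × (8-3)!)
         = 8! / (3! × 5!)
         = 56
Final answer: 56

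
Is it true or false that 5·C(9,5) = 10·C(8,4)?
Absorption identity k·C(n,k) = n·C(n-1,k-1). LHS = 5·126 = 630; RHS = 10·70 = 700.
Final answer: False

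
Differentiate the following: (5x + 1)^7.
35(5x + 1)^6

Reasoning: Chain rule: 7(5x+1)^{6} × 5 = 35(5x+1)^{6}.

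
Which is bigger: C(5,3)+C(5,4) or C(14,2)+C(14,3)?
C(14,2)+C(14,3)

First=15, Second=455.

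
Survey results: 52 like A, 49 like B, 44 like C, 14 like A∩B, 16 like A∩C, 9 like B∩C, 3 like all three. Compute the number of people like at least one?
|A∪B∪C| = 52+49+44-14-16-9+3 = 109.
Final answer: 109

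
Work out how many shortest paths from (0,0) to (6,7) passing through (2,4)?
525

To (2,4): C(6,2)=15. From there: C(7,4)=35. Total: 525.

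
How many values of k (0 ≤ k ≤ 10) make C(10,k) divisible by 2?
7

Working:
Checking C(10,k) mod 2 for k = 0..10: divisible at k = 1, 3, 4, 5, 6, 7, 9. That's 7 values.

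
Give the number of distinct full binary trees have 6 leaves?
42

Working:
Using the Catalan number formula: C_n = C(2n, n) / (n+1)
C_5 = C(10, 5) / (5+1)
     = 252 / 6
     = 42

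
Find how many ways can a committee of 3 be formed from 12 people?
220
C(12,3) = 12! / (3! × (12-3)!)
         = 12! / (3! × 9!)
         = 220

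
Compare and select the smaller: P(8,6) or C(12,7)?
C(12,7)

Working:
P(8,6)=20,160, C(12,7)=792.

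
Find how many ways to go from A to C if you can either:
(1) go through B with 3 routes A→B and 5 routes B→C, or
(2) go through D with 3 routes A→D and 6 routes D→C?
33

Explanation: Route via B: 3×5=15. Route via D: 3×6=18. Total: 33.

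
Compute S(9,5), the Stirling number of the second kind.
6,951

Working:
Using the Stirling recurrence: S(n,k) = k·S(n-1,k) + S(n-1,k-1)
S(9,5) = 5·S(8,5) + S(8,4)
         = 5·1050 + 1701
         = 5250 + 1701
         = 6,951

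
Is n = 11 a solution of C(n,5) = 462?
Yes

Working:
C(11,5) = 11·10·9·8·7/5! = 55,440/120 = 462, which equals 462.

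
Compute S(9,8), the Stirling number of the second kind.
36

Using the Stirling recurrence: S(n,k) = k·S(n-1,k) + S(n-1,k-1)
S(9,8) = 8·S(8,8) + S(8,7)
         = 8·1 + 28
         = 8 + 28
         = 36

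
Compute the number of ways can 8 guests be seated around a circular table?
5,040
Circular arrangements: (8-1)! = 5,040.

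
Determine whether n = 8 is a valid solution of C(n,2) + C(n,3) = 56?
C(8,2) + C(8,3) = 28 + 56 = 84, which does not equal 56.

Answer: No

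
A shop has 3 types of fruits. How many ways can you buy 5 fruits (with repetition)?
21

Solution: Stars and bars: C(5+3-1, 5) = C(7, 5) = 21.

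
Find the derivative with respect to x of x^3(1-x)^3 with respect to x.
3x^2(1-x)^3 - 3x^3(1-x)^2

Explanation: Product rule: 3x^{2}(1-x)^{3} + x^3·(-3)(1-x)^{2}.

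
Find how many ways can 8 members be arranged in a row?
40,320

Working:
Arrangements of 8 distinct objects: 8! = 40,320.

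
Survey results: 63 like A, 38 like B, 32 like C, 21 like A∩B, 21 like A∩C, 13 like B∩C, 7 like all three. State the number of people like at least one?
85

Explanation: |A∪B∪C| = 63+38+32-21-21-13+7 = 85.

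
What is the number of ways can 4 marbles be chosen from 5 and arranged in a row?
120

Reasoning: P(5,4) = 5!/(5-4)! = 120.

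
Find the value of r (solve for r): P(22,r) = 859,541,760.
P(22,r) = 22·21·…·(22−r+1), a product of r factors. Multiplying down from 22: 22 = 22; 22·21 = 462; 22·21·20 = 9,240; 22·21·20·19 = 175,560; 22·21·20·19·18 = 3,160,080; 22·21·20·19·18·17 = 53,721,360; 22·21·20·19·18·17·16 = 859,541,760 ✓ (7 factors). So r = 7.
Final answer: 7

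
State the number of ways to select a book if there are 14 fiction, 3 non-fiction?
17

Explanation: By the addition principle: 14 + 3 = 17.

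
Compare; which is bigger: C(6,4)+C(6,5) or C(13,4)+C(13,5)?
First=21, Second=2,002.
Final answer: C(13,4)+C(13,5)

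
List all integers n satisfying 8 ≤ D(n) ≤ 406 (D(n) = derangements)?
4, 5, 6

Reasoning: Using D(n) = (n−1)[D(n−1) + D(n−2)] with D(1)=0, D(2)=1: D(3)=2; D(4)=9; D(5)=44; D(6)=265; D(7)=1,854. So valid n = 4, 5, 6.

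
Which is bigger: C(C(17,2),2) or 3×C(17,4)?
C(C(17,2),2)

Explanation: C(C(17,2),2)=9,180, 3×C(17,4)=7,140.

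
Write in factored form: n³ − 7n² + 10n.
n³ − 7n² + 10n = n(n² − 7n + 10) = n(n − 2)(n − 5).
Final answer: n(n − 2)(n − 5)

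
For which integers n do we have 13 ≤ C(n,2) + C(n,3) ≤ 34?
C(4,2)+C(4,3)=10; C(5,2)+C(5,3)=20; C(6,2)+C(6,3)=35. So valid n = 5.

Answer: 5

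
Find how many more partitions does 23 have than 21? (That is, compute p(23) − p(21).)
463

Explanation: Pentagonal recurrence p(n) = p(n−1) + p(n−2) − p(n−5) − p(n−7) + …: p(23) = p(22) + p(21) − p(18) − p(16) + p(11) + p(8) − p(1) = 1,002 + 792 − 385 − 231 + 56 + 22 − 1 = 1,255.
p(21) = p(20) + p(19) − p(16) − p(14) + p(9) + p(6) = 627 + 490 − 231 − 135 + 30 + 11 = 792.
Difference = 1,255 − 792 = 463.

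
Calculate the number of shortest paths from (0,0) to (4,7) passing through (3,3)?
100

Explanation: To (3,3): C(6,3)=20. From there: C(5,1)=5. Total: 100.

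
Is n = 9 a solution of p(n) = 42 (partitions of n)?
No

Solution: Pentagonal recurrence p(n) = p(n−1) + p(n−2) − p(n−5) − p(n−7) + …: p(9) = p(8) + p(7) − p(4) − p(2) = 22 + 15 − 5 − 2 = 30, which does not equal 42.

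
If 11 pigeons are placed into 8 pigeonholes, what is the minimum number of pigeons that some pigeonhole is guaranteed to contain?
Pigeonhole: ⌈11/8⌉ = 2.
Final answer: 2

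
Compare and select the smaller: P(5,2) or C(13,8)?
P(5,2)=20, C(13,8)=1,287.
Final answer: P(5,2)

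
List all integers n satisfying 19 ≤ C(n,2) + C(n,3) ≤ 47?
5, 6

Working:
C(4,2)+C(4,3)=10; C(5,2)+C(5,3)=20; C(6,2)+C(6,3)=35; C(7,2)+C(7,3)=56. So valid n = 5, 6.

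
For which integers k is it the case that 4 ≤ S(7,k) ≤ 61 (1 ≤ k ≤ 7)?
6

Reasoning: S(7,1)=1; S(7,2)=63; S(7,3)=301; S(7,4)=350; S(7,5)=140; S(7,6)=21; S(7,7)=1. So valid k = 6.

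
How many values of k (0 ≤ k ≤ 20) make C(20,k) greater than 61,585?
7
Row 20 is unimodal and symmetric about k=20/2. C(20,6)=38,760 ≤ 61,585; C(20,7)=77,520 > 61,585; by symmetry C(20,k) > 61,585 for k = 7..13. That's 13 - 7 + 1 = 7 values.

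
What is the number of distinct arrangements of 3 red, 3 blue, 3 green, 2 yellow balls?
92,400

Multinomial: 11!/(3! × 3! × 3! × 2!) = 92,400.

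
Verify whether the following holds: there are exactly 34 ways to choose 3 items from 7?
False

Solution: C(7,3) = 35 ≠ 34.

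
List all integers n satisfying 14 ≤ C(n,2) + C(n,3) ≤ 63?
C(4,2)+C(4,3)=10; C(5,2)+C(5,3)=20; C(6,2)+C(6,3)=35; C(7,2)+C(7,3)=56; C(8,2)+C(8,3)=84. So valid n = 5, 6, 7.
Final answer: 5, 6, 7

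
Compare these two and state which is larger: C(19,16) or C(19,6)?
C(19,6)

Solution: C(19,16)=969, C(19,6)=27,132.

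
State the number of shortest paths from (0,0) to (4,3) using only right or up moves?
Choose 4 rights from 7 moves: C(7,4) = 35.

Answer: 35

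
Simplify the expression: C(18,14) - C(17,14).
2,380

Working:
C(18,14) - C(17,14) = C(17,13) = 2,380.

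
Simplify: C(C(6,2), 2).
105
C(6,2) = 15, then C(15, 2) = 105.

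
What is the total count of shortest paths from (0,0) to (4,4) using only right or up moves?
70

Reasoning: Choose 4 rights from 8 moves: C(8,4) = 70.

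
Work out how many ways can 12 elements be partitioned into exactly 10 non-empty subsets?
1,705

Reasoning: This equals S(12,10), the Stirling number of the 2nd kind.
Using the Stirling recurrence: S(n,k) = k·S(n-1,k) + S(n-1,k-1)
S(12,10) = 10·S(11,10) + S(11,9)
         = 10·55 + 1155
         = 550 + 1155
         = 1,705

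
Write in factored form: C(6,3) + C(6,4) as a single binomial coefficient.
By Pascal's identity: C(6,3) + C(6,4) = C(7,4) = 35.

Answer: C(7,4)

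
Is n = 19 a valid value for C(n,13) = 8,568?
No

Solution: C(19,13) = 19·18·17·16·15·14·13·12·11·10·9·8·7/13! = 168,951,528,345,600/6,227,020,800 = 27,132, which does not equal 8,568.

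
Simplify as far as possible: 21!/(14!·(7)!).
116,280

Working:
This is C(21,14) = 116,280.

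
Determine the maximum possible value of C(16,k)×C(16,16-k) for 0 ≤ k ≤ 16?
165,636,900

Reasoning: C(16,k)·C(16,16-k) = C(16,k)², maximised at the centre k = 8: C(16,8)² = 165,636,900.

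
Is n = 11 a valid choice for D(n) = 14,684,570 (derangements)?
D(11) = (11-1)·[D(10) + D(9)] = 10·[1,334,961 + 133,496] = 14,684,570, which equals 14,684,570.

Answer: Yes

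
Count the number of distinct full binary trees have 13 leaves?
208,012

Reasoning: Using the Catalan number formula: C_n = C(2n, n) / (n+1)
C_12 = C(24, 12) / (12+1)
     = 2704156 / 13
     = 208,012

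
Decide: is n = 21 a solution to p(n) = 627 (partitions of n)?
No

Working:
Pentagonal recurrence p(n) = p(n−1) + p(n−2) − p(n−5) − p(n−7) + …: p(21) = p(20) + p(19) − p(16) − p(14) + p(9) + p(6) = 627 + 490 − 231 − 135 + 30 + 11 = 792, which does not equal 627.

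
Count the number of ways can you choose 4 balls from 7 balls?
35

Working:
C(7,4) = 7! / (4! × (7-4)!)
         = 7! / (4! × 3!)
         = 35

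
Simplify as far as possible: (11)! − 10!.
(11)! − 10! = (11)·10! − 10! = (11−1)·10! = 10·10! = 36,288,000.
Final answer: 36,288,000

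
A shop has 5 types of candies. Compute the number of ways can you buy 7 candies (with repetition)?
330

Solution: Stars and bars: C(7+5-1, 7) = C(11, 7) = 330.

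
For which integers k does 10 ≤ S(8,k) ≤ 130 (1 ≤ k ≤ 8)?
2, 7

Working:
S(8,1)=1; S(8,2)=127; S(8,3)=966; S(8,4)=1,701; S(8,5)=1,050; S(8,6)=266; S(8,7)=28; S(8,8)=1. So valid k = 2, 7.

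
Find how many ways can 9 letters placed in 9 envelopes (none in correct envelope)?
133,496

Solution: Using D(n) = (n-1)[D(n-1) + D(n-2)]:
D(9) = (9-1) × [D(8) + D(7)]
      = 8 × [14833 + 1854]
      = 8 × 16687
      = 133,496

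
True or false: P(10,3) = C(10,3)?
False

Explanation: P(10,3) = 720 and C(10,3) = 120; P(n,r) = r! × C(n,r) so P > C whenever r ≥ 2.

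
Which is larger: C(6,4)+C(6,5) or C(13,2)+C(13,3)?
C(13,2)+C(13,3)

Solution: First=21, Second=364.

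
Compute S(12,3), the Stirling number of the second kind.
86,526

Using the Stirling recurrence: S(n,k) = k·S(n-1,k) + S(n-1,k-1)
S(12,3) = 3·S(11,3) + S(11,2)
         = 3·28501 + 1023
         = 85503 + 1023
         = 86,526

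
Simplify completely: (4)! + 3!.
(4)! + 3! = (4)·3! + 3! = (4+1)·3! = 5·3! = 30.

Answer: 30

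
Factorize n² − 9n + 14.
(n − 2)(n − 7)

Reasoning: Seek roots whose sum is 9 and product is 14: (2, 7). So n² − 9n + 14 = (n − 2)(n − 7).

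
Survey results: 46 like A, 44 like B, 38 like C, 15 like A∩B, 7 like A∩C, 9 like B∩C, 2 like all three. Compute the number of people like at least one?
99

Solution: |A∪B∪C| = 46+44+38-15-7-9+2 = 99.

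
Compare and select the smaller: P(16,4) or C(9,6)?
P(16,4)=43,680, C(9,6)=84.
Final answer: C(9,6)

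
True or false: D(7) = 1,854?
True

Explanation: Derangements of 7 elements: D(7) = (7-1)·[D(6) + D(5)] = 6·[265 + 44] = 1,854.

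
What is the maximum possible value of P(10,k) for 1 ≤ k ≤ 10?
3,628,800

Working:
P(10,k) increases in k, so maximum at k = 10: 10! = 3,628,800.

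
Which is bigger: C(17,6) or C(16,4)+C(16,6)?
C(17,6)=12,376; C(16,4)+C(16,6)=1,820+8,008=9,828.
Final answer: C(17,6)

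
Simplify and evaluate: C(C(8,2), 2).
378
C(8,2) = 28, then C(28, 2) = 378.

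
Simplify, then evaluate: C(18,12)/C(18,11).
C(n,k+1)/C(n,k) = (n−k)/(k+1). Here (18−11)/(11+1) = 7/12 = 7/12.
Final answer: 7/12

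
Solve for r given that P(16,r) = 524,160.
5

P(16,r) = 16·15·…·(16−r+1), a product of r factors. Multiplying down from 16: 16 = 16; 16·15 = 240; 16·15·14 = 3,360; 16·15·14·13 = 43,680; 16·15·14·13·12 = 524,160 ✓ (5 factors). So r = 5.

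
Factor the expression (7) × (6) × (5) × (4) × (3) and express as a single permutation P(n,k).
Product of 5 consecutive descending integers starting at 7: P(7,5) = 7!/2! = 2,520.

Answer: P(7,5) = 7!/(2)!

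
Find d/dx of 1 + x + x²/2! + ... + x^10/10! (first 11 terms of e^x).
1 + x + x²/2! + ... + x^9/9!

Working:
Differentiating term by term gives the first 10 terms of e^x.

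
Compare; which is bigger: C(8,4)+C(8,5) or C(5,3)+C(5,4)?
C(8,4)+C(8,5)
First=126, Second=15.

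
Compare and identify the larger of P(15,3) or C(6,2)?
P(15,3)
P(15,3)=2,730, C(6,2)=15.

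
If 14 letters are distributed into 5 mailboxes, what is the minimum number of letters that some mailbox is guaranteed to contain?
3
Pigeonhole: ⌈14/5⌉ = 3.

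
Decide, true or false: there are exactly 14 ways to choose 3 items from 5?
False
C(5,3) = 10 ≠ 14.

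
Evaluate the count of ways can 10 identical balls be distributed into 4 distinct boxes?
286

Working:
C(10+4-1, 4-1) = C(13, 3) = 286.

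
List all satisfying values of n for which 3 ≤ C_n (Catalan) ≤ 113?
3, 4, 5

Working:
C_2=2; C_3=5; C_4=14; C_5=42; C_6=132. So valid n = 3, 4, 5.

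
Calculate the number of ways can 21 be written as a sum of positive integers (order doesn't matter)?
Pentagonal recurrence p(n) = p(n−1) + p(n−2) − p(n−5) − p(n−7) + …: p(21) = p(20) + p(19) − p(16) − p(14) + p(9) + p(6) = 627 + 490 − 231 − 135 + 30 + 11 = 792.
Final answer: 792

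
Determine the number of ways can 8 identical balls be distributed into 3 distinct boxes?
C(8+3-1, 3-1) = C(10, 2) = 45.

Answer: 45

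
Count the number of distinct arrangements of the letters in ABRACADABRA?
83,160

Working:
Word has 11 letters (A=5, B=2, R=2, C=1, D=1). Arrangements: 11!/Π(k!) = 83,160.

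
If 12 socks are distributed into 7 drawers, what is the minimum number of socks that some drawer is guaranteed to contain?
2

Reasoning: Pigeonhole: ⌈12/7⌉ = 2.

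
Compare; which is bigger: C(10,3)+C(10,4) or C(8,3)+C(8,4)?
C(10,3)+C(10,4)

Explanation: First=330, Second=126.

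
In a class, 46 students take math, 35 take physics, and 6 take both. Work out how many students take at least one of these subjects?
|A∪B| = |A|+|B|-|A∩B| = 46+35-6 = 75.
Final answer: 75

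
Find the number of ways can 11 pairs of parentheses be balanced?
58,786

Solution: Using the Catalan number formula: C_n = C(2n, n) / (n+1)
C_11 = C(22, 11) / (11+1)
     = 705432 / 12
     = 58,786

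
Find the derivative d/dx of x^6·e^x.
Product rule: d/dx[x^6]·e^x + x^6·d/dx[e^x] = 6x^{5}e^x + x^6e^x.

Answer: (6x^5 + x^6)e^x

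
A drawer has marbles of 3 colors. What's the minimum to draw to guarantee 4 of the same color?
10

Solution: Worst case: 3 of each = 9. One more: 10.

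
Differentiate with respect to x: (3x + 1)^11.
Chain rule: 11(3x+1)^{10} × 3 = 33(3x+1)^{10}.

Answer: 33(3x + 1)^10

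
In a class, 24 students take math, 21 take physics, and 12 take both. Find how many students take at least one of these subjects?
33
|A∪B| = |A|+|B|-|A∩B| = 24+21-12 = 33.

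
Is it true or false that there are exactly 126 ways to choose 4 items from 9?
C(9,4) = 126.

Answer: True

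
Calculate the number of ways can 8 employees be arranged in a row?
Arrangements of 8 distinct objects: 8! = 40,320.
Final answer: 40,320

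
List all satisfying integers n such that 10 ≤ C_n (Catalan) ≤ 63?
4, 5

C_3=5; C_4=14; C_5=42; C_6=132. So valid n = 4, 5.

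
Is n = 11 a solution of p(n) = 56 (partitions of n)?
Yes

Reasoning: Pentagonal recurrence p(n) = p(n−1) + p(n−2) − p(n−5) − p(n−7) + …: p(11) = p(10) + p(9) − p(6) − p(4) = 42 + 30 − 11 − 5 = 56, which equals 56.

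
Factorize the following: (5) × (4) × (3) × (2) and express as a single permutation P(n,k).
P(5,4) = 5!/(1)!

Working:
Product of 4 consecutive descending integers starting at 5: P(5,4) = 5!/1! = 120.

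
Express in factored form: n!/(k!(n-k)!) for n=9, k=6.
C(9,6) = 84

Solution: This is the binomial coefficient C(9,6) = 84.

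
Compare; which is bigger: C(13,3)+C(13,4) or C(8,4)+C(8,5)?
First=1,001, Second=126.

Answer: C(13,3)+C(13,4)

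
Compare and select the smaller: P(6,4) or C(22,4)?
P(6,4)=360, C(22,4)=7,315.
Final answer: P(6,4)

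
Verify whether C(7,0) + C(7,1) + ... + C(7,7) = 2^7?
True

Working:
Binomial theorem with x = y = 1: Σ C(7,i) = (1+1)^7 = 2^7 = 128. The statement holds.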